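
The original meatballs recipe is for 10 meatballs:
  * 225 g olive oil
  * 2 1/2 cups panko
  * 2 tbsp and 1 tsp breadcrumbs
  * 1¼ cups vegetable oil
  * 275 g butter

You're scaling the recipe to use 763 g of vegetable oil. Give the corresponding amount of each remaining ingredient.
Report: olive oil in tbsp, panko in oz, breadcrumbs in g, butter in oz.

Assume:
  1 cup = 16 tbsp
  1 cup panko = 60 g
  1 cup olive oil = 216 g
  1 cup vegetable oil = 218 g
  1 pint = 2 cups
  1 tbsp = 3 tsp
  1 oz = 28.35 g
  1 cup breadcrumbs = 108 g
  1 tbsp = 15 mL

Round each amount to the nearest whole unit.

The original recipe has 272.5 g of vegetable oil, so the scaling factor is 763 ÷ 272.5 = 14/5 = 2.8.
olive oil: 225 g × 14/5 ÷ 216 g/cup × 16 tbsp/cup ≈ 47 tbsp
panko: 2.5 cup × 14/5 × 60 g/cup ÷ 28.35 g/oz ≈ 15 oz
breadcrumbs: (2 tbsp + 1 tsp = 7/3 tbsp) × 14/5 ÷ 16 tbsp/cup × 108 g/cup ≈ 44 g
butter: 275 g × 14/5 ÷ 28.35 g/oz ≈ 27 oz

olive oil: 47 tbsp; panko: 15 oz; breadcrumbs: 44 g; butter: 27 oz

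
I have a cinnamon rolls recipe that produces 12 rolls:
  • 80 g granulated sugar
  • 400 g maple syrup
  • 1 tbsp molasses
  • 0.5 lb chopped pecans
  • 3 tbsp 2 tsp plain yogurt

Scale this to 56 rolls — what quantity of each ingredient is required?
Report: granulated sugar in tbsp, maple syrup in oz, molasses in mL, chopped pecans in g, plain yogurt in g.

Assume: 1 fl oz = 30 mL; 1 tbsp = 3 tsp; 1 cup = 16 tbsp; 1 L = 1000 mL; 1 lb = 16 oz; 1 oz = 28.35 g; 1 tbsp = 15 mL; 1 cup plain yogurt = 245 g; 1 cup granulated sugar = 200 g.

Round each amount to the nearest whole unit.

Scaling factor: 56/12 = 14/3.
granulated sugar: 80 g × 14/3 ÷ 200 g/cup × 16 tbsp/cup ≈ 30 tbsp
maple syrup: 400 g × 14/3 ÷ 28.35 g/oz ≈ 66 oz
molasses: 1 tbsp × 14/3 × 15 mL/tbsp = 70 mL
chopped pecans: 0.5 lb × 14/3 × 16 oz/lb × 28.35 g/oz ≈ 1058 g
plain yogurt: (3 tbsp + 2 tsp = 11/3 tbsp) × 14/3 ÷ 16 tbsp/cup × 245 g/cup ≈ 262 g

granulated sugar: 30 tbsp; maple syrup: 66 oz; molasses: 70 mL; chopped pecans: 1058 g; plain yogurt: 262 g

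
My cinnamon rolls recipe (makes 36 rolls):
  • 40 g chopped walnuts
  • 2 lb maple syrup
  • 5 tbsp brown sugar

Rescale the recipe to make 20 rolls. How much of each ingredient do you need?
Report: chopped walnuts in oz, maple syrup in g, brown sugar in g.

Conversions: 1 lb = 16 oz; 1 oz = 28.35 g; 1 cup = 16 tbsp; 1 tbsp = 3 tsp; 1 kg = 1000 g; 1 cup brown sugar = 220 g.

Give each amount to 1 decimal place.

Scaling factor: 20/36 = 5/9.
chopped walnuts: 40 g × 5/9 ÷ 28.35 g/oz ≈ 0.8 oz
maple syrup: 2 lb × 5/9 × 16 oz/lb × 28.35 g/oz = 504.0 g
brown sugar: 5 tbsp × 5/9 ÷ 16 tbsp/cup × 220 g/cup ≈ 38.2 g

chopped walnuts: 0.8 oz; maple syrup: 504.0 g; brown sugar: 38.2 g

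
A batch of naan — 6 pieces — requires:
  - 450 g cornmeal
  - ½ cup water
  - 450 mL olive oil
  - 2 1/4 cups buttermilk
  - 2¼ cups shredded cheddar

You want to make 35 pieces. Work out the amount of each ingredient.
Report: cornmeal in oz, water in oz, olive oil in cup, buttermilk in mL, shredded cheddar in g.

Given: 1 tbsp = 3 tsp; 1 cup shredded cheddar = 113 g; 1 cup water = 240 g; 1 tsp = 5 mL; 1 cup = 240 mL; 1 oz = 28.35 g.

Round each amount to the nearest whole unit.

cornmeal: 93 oz; water: 25 oz; olive oil: 11 cup; buttermilk: 3150 mL; shredded cheddar: 1483 g

Scaling factor: 35/6.
cornmeal: 450 g × 35/6 ÷ 28.35 g/oz ≈ 93 oz
water: 0.5 cup × 35/6 × 240 g/cup ÷ 28.35 g/oz ≈ 25 oz
olive oil: 450 mL × 35/6 ÷ 240 mL/cup ≈ 11 cup
buttermilk: 2.25 cup × 35/6 × 240 mL/cup = 3150 mL
shredded cheddar: 2.25 cup × 35/6 × 113 g/cup ≈ 1483 g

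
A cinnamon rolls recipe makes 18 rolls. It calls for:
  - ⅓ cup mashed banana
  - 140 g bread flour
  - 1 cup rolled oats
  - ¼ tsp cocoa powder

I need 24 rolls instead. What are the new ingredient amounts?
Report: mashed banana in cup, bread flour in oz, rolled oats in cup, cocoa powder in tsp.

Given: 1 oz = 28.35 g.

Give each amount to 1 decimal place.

mashed banana: 0.4 cup; bread flour: 6.6 oz; rolled oats: 1.3 cup; cocoa powder: 0.3 tsp

Scaling factor: 24/18 = 4/3.
mashed banana: 1/3 cup × 4/3 ≈ 0.4 cup
bread flour: 140 g × 4/3 ÷ 28.35 g/oz ≈ 6.6 oz
rolled oats: 1 cup × 4/3 ≈ 1.3 cup
cocoa powder: 0.25 tsp × 4/3 ≈ 0.3 tsp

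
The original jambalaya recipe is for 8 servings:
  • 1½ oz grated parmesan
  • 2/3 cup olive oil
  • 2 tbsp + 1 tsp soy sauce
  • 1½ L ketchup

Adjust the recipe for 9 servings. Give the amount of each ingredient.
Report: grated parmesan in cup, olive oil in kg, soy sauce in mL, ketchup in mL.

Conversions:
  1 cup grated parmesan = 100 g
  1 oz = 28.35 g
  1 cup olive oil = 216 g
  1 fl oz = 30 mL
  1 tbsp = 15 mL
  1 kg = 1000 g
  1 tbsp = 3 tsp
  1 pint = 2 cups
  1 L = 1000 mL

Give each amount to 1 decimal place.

grated parmesan: 0.5 cup; olive oil: 0.2 kg; soy sauce: 39.4 mL; ketchup: 1687.5 mL

Scaling factor: 9/8 = 1.125.
grated parmesan: 1.5 oz × 9/8 × 28.35 g/oz ÷ 100 g/cup ≈ 0.5 cup
olive oil: 2/3 cup × 9/8 × 216 g/cup ÷ 1000 g/kg ≈ 0.2 kg
soy sauce: (2 tbsp + 1 tsp = 7/3 tbsp) × 9/8 × 15 mL/tbsp ≈ 39.4 mL
ketchup: 1.5 L × 9/8 × 1000 mL/L = 1687.5 mL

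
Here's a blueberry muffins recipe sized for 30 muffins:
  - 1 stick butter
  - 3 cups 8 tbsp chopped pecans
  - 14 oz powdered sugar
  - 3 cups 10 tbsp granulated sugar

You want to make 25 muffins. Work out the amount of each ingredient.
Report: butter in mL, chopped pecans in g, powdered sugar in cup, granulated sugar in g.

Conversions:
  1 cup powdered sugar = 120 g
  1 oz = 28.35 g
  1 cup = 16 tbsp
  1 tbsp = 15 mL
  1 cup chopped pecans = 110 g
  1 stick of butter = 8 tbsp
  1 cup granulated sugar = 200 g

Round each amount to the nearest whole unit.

butter: 100 mL; chopped pecans: 321 g; powdered sugar: 3 cup; granulated sugar: 604 g

Scaling factor: 25/30 = 5/6.
butter: 1 stick × 5/6 × 8 tbsp/stick × 15 mL/tbsp = 100 mL
chopped pecans: (3 cup + 8 tbsp = 3.5 cup) × 5/6 × 110 g/cup ≈ 321 g
powdered sugar: 14 oz × 5/6 × 28.35 g/oz ÷ 120 g/cup ≈ 3 cup
granulated sugar: (3 cup + 10 tbsp = 3.625 cup) × 5/6 × 200 g/cup ≈ 604 g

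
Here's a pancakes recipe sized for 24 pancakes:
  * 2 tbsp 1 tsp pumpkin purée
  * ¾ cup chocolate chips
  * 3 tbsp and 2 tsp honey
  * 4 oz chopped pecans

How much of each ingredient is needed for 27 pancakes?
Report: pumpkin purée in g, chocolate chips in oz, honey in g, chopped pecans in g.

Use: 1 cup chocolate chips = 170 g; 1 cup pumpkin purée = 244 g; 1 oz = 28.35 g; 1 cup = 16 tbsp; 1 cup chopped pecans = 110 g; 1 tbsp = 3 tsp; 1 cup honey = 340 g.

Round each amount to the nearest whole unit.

Scaling factor: 27/24 = 9/8 = 1.125.
pumpkin purée: (2 tbsp + 1 tsp = 7/3 tbsp) × 9/8 ÷ 16 tbsp/cup × 244 g/cup ≈ 40 g
chocolate chips: 0.75 cup × 9/8 × 170 g/cup ÷ 28.35 g/oz ≈ 5 oz
honey: (3 tbsp + 2 tsp = 11/3 tbsp) × 9/8 ÷ 16 tbsp/cup × 340 g/cup ≈ 88 g
chopped pecans: 4 oz × 9/8 × 28.35 g/oz ≈ 128 g

pumpkin purée: 40 g; chocolate chips: 5 oz; honey: 88 g; chopped pecans: 128 g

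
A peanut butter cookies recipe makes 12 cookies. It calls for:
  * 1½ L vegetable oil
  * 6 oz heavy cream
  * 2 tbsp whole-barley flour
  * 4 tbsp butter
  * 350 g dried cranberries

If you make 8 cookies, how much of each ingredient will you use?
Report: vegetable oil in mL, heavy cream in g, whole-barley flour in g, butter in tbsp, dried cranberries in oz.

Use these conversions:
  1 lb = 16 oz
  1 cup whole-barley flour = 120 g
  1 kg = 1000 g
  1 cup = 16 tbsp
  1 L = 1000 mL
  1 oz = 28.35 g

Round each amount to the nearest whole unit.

Scaling factor: 8/12 = 2/3.
vegetable oil: 1.5 L × 2/3 × 1000 mL/L = 1000 mL
heavy cream: 6 oz × 2/3 × 28.35 g/oz ≈ 113 g
whole-barley flour: 2 tbsp × 2/3 ÷ 16 tbsp/cup × 120 g/cup = 10 g
butter: 4 tbsp × 2/3 ≈ 3 tbsp
dried cranberries: 350 g × 2/3 ÷ 28.35 g/oz ≈ 8 oz

vegetable oil: 1000 mL; heavy cream: 113 g; whole-barley flour: 10 g; butter: 3 tbsp; dried cranberries: 8 oz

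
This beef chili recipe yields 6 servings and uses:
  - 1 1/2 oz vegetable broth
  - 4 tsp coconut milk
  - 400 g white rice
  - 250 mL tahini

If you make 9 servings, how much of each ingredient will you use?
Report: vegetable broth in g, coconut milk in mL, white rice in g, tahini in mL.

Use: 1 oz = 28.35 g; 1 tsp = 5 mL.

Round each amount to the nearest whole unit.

Scaling factor: 9/6 = 3/2 = 1.5.
vegetable broth: 1.5 oz × 3/2 × 28.35 g/oz ≈ 64 g
coconut milk: 4 tsp × 3/2 × 5 mL/tsp = 30 mL
white rice: 400 g × 3/2 = 600 g
tahini: 250 mL × 3/2 = 375 mL

vegetable broth: 64 g; coconut milk: 30 mL; white rice: 600 g; tahini: 375 mL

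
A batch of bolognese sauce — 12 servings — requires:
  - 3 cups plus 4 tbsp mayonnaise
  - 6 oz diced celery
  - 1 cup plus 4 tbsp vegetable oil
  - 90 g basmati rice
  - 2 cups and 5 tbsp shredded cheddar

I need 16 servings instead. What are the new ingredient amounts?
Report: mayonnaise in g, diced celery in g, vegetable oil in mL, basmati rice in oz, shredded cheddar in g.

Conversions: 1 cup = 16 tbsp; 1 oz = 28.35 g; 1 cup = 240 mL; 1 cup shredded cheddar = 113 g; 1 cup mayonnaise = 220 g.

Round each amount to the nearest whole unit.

Scaling factor: 16/12 = 4/3.
mayonnaise: (3 cup + 4 tbsp = 3.25 cup) × 4/3 × 220 g/cup ≈ 953 g
diced celery: 6 oz × 4/3 × 28.35 g/oz ≈ 227 g
vegetable oil: (1 cup + 4 tbsp = 1.25 cup) × 4/3 × 240 mL/cup = 400 mL
basmati rice: 90 g × 4/3 ÷ 28.35 g/oz ≈ 4 oz
shredded cheddar: (2 cup + 5 tbsp = 2.3125 cup) × 4/3 × 113 g/cup ≈ 348 g

mayonnaise: 953 g; diced celery: 227 g; vegetable oil: 400 mL; basmati rice: 4 oz; shredded cheddar: 348 g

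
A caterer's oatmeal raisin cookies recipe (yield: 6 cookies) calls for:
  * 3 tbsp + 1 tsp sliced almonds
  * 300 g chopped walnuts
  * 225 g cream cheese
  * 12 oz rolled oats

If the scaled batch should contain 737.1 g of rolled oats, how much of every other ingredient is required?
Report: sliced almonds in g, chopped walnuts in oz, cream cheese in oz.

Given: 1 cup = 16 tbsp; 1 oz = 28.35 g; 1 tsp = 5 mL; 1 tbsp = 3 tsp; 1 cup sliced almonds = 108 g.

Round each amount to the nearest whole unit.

The original recipe has 340.2 g of rolled oats, so the scaling factor is 737.1 ÷ 340.2 = 13/6.
sliced almonds: (3 tbsp + 1 tsp = 10/3 tbsp) × 13/6 ÷ 16 tbsp/cup × 108 g/cup ≈ 49 g
chopped walnuts: 300 g × 13/6 ÷ 28.35 g/oz ≈ 23 oz
cream cheese: 225 g × 13/6 ÷ 28.35 g/oz ≈ 17 oz

sliced almonds: 49 g; chopped walnuts: 23 oz; cream cheese: 17 oz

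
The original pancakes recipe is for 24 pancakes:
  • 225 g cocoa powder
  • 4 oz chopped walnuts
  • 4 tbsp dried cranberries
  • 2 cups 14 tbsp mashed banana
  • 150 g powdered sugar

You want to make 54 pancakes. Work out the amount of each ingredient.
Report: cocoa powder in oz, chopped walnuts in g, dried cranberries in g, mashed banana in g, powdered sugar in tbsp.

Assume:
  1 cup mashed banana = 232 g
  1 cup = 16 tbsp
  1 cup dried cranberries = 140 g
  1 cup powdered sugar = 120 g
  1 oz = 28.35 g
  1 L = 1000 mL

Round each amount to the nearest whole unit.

Scaling factor: 54/24 = 9/4 = 2.25.
cocoa powder: 225 g × 9/4 ÷ 28.35 g/oz ≈ 18 oz
chopped walnuts: 4 oz × 9/4 × 28.35 g/oz ≈ 255 g
dried cranberries: 4 tbsp × 9/4 ÷ 16 tbsp/cup × 140 g/cup ≈ 79 g
mashed banana: (2 cup + 14 tbsp = 2.875 cup) × 9/4 × 232 g/cup ≈ 1501 g
powdered sugar: 150 g × 9/4 ÷ 120 g/cup × 16 tbsp/cup = 45 tbsp

cocoa powder: 18 oz; chopped walnuts: 255 g; dried cranberries: 79 g; mashed banana: 1501 g; powdered sugar: 45 tbsp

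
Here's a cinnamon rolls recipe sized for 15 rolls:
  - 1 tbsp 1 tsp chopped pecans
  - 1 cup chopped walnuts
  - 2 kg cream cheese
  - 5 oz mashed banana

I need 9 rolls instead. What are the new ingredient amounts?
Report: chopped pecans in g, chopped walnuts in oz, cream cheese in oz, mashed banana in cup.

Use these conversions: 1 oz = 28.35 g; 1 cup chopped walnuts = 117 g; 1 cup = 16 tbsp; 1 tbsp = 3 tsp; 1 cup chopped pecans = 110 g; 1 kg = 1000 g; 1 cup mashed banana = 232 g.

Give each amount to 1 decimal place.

chopped pecans: 5.5 g; chopped walnuts: 2.5 oz; cream cheese: 42.3 oz; mashed banana: 0.4 cup

Scaling factor: 9/15 = 3/5 = 0.6.
chopped pecans: (1 tbsp + 1 tsp = 4/3 tbsp) × 3/5 ÷ 16 tbsp/cup × 110 g/cup = 5.5 g
chopped walnuts: 1 cup × 3/5 × 117 g/cup ÷ 28.35 g/oz ≈ 2.5 oz
cream cheese: 2 kg × 3/5 × 1000 g/kg ÷ 28.35 g/oz ≈ 42.3 oz
mashed banana: 5 oz × 3/5 × 28.35 g/oz ÷ 232 g/cup ≈ 0.4 cup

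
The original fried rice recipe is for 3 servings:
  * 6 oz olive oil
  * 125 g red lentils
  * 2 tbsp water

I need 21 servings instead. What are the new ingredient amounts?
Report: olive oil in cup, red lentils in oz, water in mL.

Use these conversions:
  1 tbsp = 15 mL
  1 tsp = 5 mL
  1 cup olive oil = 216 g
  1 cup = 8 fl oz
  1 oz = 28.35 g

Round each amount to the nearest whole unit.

Scaling factor: 21/3 = 7.
olive oil: 6 oz × 7 × 28.35 g/oz ÷ 216 g/cup ≈ 6 cup
red lentils: 125 g × 7 ÷ 28.35 g/oz ≈ 31 oz
water: 2 tbsp × 7 × 15 mL/tbsp = 210 mL

olive oil: 6 cup; red lentils: 31 oz; water: 210 mL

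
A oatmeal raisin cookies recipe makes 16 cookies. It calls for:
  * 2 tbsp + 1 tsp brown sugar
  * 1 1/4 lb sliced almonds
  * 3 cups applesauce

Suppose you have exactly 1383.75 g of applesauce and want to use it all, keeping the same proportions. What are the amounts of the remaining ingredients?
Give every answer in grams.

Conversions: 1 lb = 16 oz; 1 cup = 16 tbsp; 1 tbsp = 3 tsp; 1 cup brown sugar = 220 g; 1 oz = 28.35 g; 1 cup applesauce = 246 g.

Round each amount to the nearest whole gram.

The original recipe has 738 g of applesauce, so the scaling factor is 1383.75 ÷ 738 = 15/8 = 1.875.
brown sugar: (2 tbsp + 1 tsp = 7/3 tbsp) × 15/8 ÷ 16 tbsp/cup × 220 g/cup ≈ 60 g
sliced almonds: 1.25 lb × 15/8 × 16 oz/lb × 28.35 g/oz ≈ 1063 g

brown sugar: 60 g; sliced almonds: 1063 g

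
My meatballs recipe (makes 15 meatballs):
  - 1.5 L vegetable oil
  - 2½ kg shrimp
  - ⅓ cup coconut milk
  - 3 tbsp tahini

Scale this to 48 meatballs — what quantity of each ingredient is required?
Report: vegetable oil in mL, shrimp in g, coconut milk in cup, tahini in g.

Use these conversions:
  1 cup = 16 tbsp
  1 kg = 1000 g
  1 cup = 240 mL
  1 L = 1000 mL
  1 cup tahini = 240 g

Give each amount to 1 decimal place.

vegetable oil: 4800.0 mL; shrimp: 8000.0 g; coconut milk: 1.1 cup; tahini: 144.0 g

Scaling factor: 48/15 = 16/5 = 3.2.
vegetable oil: 1.5 L × 16/5 × 1000 mL/L = 4800.0 mL
shrimp: 2.5 kg × 16/5 × 1000 g/kg = 8000.0 g
coconut milk: 1/3 cup × 16/5 ≈ 1.1 cup
tahini: 3 tbsp × 16/5 ÷ 16 tbsp/cup × 240 g/cup = 144.0 g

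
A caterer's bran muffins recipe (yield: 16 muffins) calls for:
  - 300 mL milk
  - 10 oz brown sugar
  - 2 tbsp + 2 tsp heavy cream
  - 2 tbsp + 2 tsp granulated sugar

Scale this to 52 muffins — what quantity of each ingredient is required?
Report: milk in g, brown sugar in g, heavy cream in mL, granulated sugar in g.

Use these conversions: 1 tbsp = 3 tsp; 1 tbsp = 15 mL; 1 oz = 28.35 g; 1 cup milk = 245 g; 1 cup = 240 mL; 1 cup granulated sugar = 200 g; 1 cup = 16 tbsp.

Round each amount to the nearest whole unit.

Scaling factor: 52/16 = 13/4 = 3.25.
milk: 300 mL × 13/4 ÷ 240 mL/cup × 245 g/cup ≈ 995 g
brown sugar: 10 oz × 13/4 × 28.35 g/oz ≈ 921 g
heavy cream: (2 tbsp + 2 tsp = 8/3 tbsp) × 13/4 × 15 mL/tbsp = 130 mL
granulated sugar: (2 tbsp + 2 tsp = 8/3 tbsp) × 13/4 ÷ 16 tbsp/cup × 200 g/cup ≈ 108 g

milk: 995 g; brown sugar: 921 g; heavy cream: 130 mL; granulated sugar: 108 g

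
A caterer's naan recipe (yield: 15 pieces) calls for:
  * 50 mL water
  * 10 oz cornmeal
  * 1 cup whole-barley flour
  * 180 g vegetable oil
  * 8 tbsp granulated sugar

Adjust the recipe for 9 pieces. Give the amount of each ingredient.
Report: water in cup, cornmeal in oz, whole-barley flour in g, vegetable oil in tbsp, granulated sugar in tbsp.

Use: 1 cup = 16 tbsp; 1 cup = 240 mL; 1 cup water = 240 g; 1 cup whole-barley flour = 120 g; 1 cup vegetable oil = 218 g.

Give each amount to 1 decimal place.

Scaling factor: 9/15 = 3/5 = 0.6.
water: 50 mL × 3/5 ÷ 240 mL/cup ≈ 0.1 cup
cornmeal: 10 oz × 3/5 = 6.0 oz
whole-barley flour: 1 cup × 3/5 × 120 g/cup = 72.0 g
vegetable oil: 180 g × 3/5 ÷ 218 g/cup × 16 tbsp/cup ≈ 7.9 tbsp
granulated sugar: 8 tbsp × 3/5 = 4.8 tbsp

water: 0.1 cup; cornmeal: 6.0 oz; whole-barley flour: 72.0 g; vegetable oil: 7.9 tbsp; granulated sugar: 4.8 tbsp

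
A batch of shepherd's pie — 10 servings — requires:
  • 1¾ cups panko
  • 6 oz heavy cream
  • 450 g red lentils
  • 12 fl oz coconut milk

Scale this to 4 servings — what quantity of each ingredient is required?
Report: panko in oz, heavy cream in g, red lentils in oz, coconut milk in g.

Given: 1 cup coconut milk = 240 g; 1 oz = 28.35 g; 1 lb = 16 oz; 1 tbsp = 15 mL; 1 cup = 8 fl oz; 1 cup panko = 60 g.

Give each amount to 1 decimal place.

Scaling factor: 4/10 = 2/5 = 0.4.
panko: 1.75 cup × 2/5 × 60 g/cup ÷ 28.35 g/oz ≈ 1.5 oz
heavy cream: 6 oz × 2/5 × 28.35 g/oz ≈ 68.0 g
red lentils: 450 g × 2/5 ÷ 28.35 g/oz ≈ 6.3 oz
coconut milk: 12 fl oz × 2/5 ÷ 8 fl oz/cup × 240 g/cup = 144.0 g

panko: 1.5 oz; heavy cream: 68.0 g; red lentils: 6.3 oz; coconut milk: 144.0 g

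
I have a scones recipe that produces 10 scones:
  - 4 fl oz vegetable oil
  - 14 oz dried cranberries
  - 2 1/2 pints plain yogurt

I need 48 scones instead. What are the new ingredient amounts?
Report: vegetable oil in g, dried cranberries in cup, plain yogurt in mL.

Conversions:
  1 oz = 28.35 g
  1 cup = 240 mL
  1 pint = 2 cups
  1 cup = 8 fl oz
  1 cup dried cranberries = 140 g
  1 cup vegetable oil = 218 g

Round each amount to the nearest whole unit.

Scaling factor: 48/10 = 24/5 = 4.8.
vegetable oil: 4 fl oz × 24/5 ÷ 8 fl oz/cup × 218 g/cup ≈ 523 g
dried cranberries: 14 oz × 24/5 × 28.35 g/oz ÷ 140 g/cup ≈ 14 cup
plain yogurt: 2.5 pint × 24/5 × 2 cup/pint × 240 mL/cup = 5760 mL

vegetable oil: 523 g; dried cranberries: 14 cup; plain yogurt: 5760 mL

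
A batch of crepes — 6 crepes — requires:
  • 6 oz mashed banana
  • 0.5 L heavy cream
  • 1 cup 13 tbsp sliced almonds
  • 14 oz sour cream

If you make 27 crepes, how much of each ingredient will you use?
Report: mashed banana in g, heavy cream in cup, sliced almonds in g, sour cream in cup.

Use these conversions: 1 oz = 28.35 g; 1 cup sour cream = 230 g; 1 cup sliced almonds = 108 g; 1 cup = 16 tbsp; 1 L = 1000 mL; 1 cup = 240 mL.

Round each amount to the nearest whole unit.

Scaling factor: 27/6 = 9/2 = 4.5.
mashed banana: 6 oz × 9/2 × 28.35 g/oz ≈ 765 g
heavy cream: 0.5 L × 9/2 × 1000 mL/L ÷ 240 mL/cup ≈ 9 cup
sliced almonds: (1 cup + 13 tbsp = 1.8125 cup) × 9/2 × 108 g/cup ≈ 881 g
sour cream: 14 oz × 9/2 × 28.35 g/oz ÷ 230 g/cup ≈ 8 cup

mashed banana: 765 g; heavy cream: 9 cup; sliced almonds: 881 g; sour cream: 8 cup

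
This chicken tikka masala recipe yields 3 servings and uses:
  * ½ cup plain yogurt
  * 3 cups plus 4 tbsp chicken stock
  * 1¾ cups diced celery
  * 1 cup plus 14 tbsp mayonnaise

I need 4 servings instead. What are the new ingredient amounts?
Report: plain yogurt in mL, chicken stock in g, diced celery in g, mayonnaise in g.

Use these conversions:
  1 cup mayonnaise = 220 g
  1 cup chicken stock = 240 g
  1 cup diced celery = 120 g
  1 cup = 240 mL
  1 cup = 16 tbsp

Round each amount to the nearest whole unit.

Scaling factor: 4/3.
plain yogurt: 0.5 cup × 4/3 × 240 mL/cup = 160 mL
chicken stock: (3 cup + 4 tbsp = 3.25 cup) × 4/3 × 240 g/cup = 1040 g
diced celery: 1.75 cup × 4/3 × 120 g/cup = 280 g
mayonnaise: (1 cup + 14 tbsp = 1.875 cup) × 4/3 × 220 g/cup = 550 g

plain yogurt: 160 mL; chicken stock: 1040 g; diced celery: 280 g; mayonnaise: 550 g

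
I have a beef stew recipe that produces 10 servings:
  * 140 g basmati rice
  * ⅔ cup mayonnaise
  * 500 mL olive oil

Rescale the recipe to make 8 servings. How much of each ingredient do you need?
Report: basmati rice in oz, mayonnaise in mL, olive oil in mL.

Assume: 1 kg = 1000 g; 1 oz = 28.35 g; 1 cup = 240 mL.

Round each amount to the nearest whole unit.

Scaling factor: 8/10 = 4/5 = 0.8.
basmati rice: 140 g × 4/5 ÷ 28.35 g/oz ≈ 4 oz
mayonnaise: 2/3 cup × 4/5 × 240 mL/cup = 128 mL
olive oil: 500 mL × 4/5 = 400 mL

basmati rice: 4 oz; mayonnaise: 128 mL; olive oil: 400 mL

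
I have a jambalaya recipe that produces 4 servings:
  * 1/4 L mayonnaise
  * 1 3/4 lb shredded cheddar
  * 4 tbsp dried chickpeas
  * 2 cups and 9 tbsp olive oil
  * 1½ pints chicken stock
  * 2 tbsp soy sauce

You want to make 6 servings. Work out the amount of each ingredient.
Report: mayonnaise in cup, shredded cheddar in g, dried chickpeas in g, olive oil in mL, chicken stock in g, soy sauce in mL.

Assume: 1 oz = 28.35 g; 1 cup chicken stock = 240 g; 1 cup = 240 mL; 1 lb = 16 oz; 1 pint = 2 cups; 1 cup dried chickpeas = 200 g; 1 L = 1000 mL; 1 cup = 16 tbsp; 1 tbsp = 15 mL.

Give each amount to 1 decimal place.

mayonnaise: 1.6 cup; shredded cheddar: 1190.7 g; dried chickpeas: 75.0 g; olive oil: 922.5 mL; chicken stock: 1080.0 g; soy sauce: 45.0 mL

Scaling factor: 6/4 = 3/2 = 1.5.
mayonnaise: 0.25 L × 3/2 × 1000 mL/L ÷ 240 mL/cup ≈ 1.6 cup
shredded cheddar: 1.75 lb × 3/2 × 16 oz/lb × 28.35 g/oz = 1190.7 g
dried chickpeas: 4 tbsp × 3/2 ÷ 16 tbsp/cup × 200 g/cup = 75.0 g
olive oil: (2 cup + 9 tbsp = 2.5625 cup) × 3/2 × 240 mL/cup = 922.5 mL
chicken stock: 1.5 pint × 3/2 × 2 cup/pint × 240 g/cup = 1080.0 g
soy sauce: 2 tbsp × 3/2 × 15 mL/tbsp = 45.0 mL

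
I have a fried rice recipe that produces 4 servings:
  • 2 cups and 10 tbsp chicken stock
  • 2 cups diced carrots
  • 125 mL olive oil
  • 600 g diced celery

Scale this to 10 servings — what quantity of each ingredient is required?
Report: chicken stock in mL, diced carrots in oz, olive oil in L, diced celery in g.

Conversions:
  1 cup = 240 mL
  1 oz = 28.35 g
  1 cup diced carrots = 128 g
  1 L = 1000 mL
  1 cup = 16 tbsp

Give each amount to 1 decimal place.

chicken stock: 1575.0 mL; diced carrots: 22.6 oz; olive oil: 0.3 L; diced celery: 1500.0 g

Scaling factor: 10/4 = 5/2 = 2.5.
chicken stock: (2 cup + 10 tbsp = 2.625 cup) × 5/2 × 240 mL/cup = 1575.0 mL
diced carrots: 2 cup × 5/2 × 128 g/cup ÷ 28.35 g/oz ≈ 22.6 oz
olive oil: 125 mL × 5/2 ÷ 1000 mL/L ≈ 0.3 L
diced celery: 600 g × 5/2 = 1500.0 g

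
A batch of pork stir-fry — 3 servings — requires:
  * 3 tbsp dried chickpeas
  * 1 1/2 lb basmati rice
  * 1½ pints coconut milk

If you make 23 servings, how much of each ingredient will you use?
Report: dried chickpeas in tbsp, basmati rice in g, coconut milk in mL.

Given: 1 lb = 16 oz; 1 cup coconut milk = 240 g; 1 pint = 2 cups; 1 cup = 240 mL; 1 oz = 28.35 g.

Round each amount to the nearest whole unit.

Scaling factor: 23/3.
dried chickpeas: 3 tbsp × 23/3 = 23 tbsp
basmati rice: 1.5 lb × 23/3 × 16 oz/lb × 28.35 g/oz ≈ 5216 g
coconut milk: 1.5 pint × 23/3 × 2 cup/pint × 240 mL/cup = 5520 mL

dried chickpeas: 23 tbsp; basmati rice: 5216 g; coconut milk: 5520 mL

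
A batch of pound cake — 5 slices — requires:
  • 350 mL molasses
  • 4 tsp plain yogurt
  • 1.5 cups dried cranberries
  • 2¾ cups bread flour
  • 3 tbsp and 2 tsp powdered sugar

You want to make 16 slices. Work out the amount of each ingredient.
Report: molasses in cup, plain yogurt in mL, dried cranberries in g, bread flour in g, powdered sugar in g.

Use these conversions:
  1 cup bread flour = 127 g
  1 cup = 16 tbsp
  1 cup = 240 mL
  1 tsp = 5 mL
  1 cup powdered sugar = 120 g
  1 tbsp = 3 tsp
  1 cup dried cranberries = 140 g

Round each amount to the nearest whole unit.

Scaling factor: 16/5 = 3.2.
molasses: 350 mL × 16/5 ÷ 240 mL/cup ≈ 5 cup
plain yogurt: 4 tsp × 16/5 × 5 mL/tsp = 64 mL
dried cranberries: 1.5 cup × 16/5 × 140 g/cup = 672 g
bread flour: 2.75 cup × 16/5 × 127 g/cup ≈ 1118 g
powdered sugar: (3 tbsp + 2 tsp = 11/3 tbsp) × 16/5 ÷ 16 tbsp/cup × 120 g/cup = 88 g

molasses: 5 cup; plain yogurt: 64 mL; dried cranberries: 672 g; bread flour: 1118 g; powdered sugar: 88 g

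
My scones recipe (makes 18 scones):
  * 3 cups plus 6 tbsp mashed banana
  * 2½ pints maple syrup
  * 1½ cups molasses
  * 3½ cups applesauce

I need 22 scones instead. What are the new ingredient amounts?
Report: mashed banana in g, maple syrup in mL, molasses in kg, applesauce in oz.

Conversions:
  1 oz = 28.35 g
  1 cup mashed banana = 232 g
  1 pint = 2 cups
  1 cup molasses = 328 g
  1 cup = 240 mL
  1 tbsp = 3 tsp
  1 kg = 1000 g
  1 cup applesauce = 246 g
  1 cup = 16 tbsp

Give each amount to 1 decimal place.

Scaling factor: 22/18 = 11/9.
mashed banana: (3 cup + 6 tbsp = 3.375 cup) × 11/9 × 232 g/cup = 957.0 g
maple syrup: 2.5 pint × 11/9 × 2 cup/pint × 240 mL/cup ≈ 1466.7 mL
molasses: 1.5 cup × 11/9 × 328 g/cup ÷ 1000 g/kg ≈ 0.6 kg
applesauce: 3.5 cup × 11/9 × 246 g/cup ÷ 28.35 g/oz ≈ 37.1 oz

mashed banana: 957.0 g; maple syrup: 1466.7 mL; molasses: 0.6 kg; applesauce: 37.1 oz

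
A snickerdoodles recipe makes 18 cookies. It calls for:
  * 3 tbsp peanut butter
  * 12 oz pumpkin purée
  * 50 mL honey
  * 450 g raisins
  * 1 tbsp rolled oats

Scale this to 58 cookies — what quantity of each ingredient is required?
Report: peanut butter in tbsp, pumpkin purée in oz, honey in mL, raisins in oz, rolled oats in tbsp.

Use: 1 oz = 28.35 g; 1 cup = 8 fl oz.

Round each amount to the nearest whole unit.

Scaling factor: 58/18 = 29/9.
peanut butter: 3 tbsp × 29/9 ≈ 10 tbsp
pumpkin purée: 12 oz × 29/9 ≈ 39 oz
honey: 50 mL × 29/9 ≈ 161 mL
raisins: 450 g × 29/9 ÷ 28.35 g/oz ≈ 51 oz
rolled oats: 1 tbsp × 29/9 ≈ 3 tbsp

peanut butter: 10 tbsp; pumpkin purée: 39 oz; honey: 161 mL; raisins: 51 oz; rolled oats: 3 tbsp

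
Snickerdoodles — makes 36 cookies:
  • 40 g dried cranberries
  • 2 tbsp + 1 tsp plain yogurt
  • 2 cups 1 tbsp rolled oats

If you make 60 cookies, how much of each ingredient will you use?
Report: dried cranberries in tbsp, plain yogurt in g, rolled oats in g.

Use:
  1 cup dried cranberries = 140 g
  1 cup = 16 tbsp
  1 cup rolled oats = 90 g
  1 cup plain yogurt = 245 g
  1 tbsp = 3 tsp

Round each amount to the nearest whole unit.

dried cranberries: 8 tbsp; plain yogurt: 60 g; rolled oats: 309 g

Scaling factor: 60/36 = 5/3.
dried cranberries: 40 g × 5/3 ÷ 140 g/cup × 16 tbsp/cup ≈ 8 tbsp
plain yogurt: (2 tbsp + 1 tsp = 7/3 tbsp) × 5/3 ÷ 16 tbsp/cup × 245 g/cup ≈ 60 g
rolled oats: (2 cup + 1 tbsp = 2.0625 cup) × 5/3 × 90 g/cup ≈ 309 g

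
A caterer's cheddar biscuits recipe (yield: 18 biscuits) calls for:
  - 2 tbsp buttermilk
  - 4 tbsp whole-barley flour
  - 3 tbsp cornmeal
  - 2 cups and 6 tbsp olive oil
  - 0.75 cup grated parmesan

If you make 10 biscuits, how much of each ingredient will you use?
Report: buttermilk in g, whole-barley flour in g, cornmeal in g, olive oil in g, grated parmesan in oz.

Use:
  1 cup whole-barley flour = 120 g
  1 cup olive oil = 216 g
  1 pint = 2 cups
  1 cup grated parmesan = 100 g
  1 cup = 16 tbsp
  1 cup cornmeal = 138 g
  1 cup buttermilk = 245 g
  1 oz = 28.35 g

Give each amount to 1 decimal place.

Scaling factor: 10/18 = 5/9.
buttermilk: 2 tbsp × 5/9 ÷ 16 tbsp/cup × 245 g/cup ≈ 17.0 g
whole-barley flour: 4 tbsp × 5/9 ÷ 16 tbsp/cup × 120 g/cup ≈ 16.7 g
cornmeal: 3 tbsp × 5/9 ÷ 16 tbsp/cup × 138 g/cup ≈ 14.4 g
olive oil: (2 cup + 6 tbsp = 2.375 cup) × 5/9 × 216 g/cup = 285.0 g
grated parmesan: 0.75 cup × 5/9 × 100 g/cup ÷ 28.35 g/oz ≈ 1.5 oz

buttermilk: 17.0 g; whole-barley flour: 16.7 g; cornmeal: 14.4 g; olive oil: 285.0 g; grated parmesan: 1.5 oz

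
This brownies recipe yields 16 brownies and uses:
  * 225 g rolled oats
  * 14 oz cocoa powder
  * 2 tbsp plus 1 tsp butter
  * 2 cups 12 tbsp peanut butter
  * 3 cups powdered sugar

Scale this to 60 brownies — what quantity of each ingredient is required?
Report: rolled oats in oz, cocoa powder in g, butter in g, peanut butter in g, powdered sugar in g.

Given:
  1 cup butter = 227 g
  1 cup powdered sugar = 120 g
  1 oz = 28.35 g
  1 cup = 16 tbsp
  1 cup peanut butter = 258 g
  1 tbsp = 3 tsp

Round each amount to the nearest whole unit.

Scaling factor: 60/16 = 15/4 = 3.75.
rolled oats: 225 g × 15/4 ÷ 28.35 g/oz ≈ 30 oz
cocoa powder: 14 oz × 15/4 × 28.35 g/oz ≈ 1488 g
butter: (2 tbsp + 1 tsp = 7/3 tbsp) × 15/4 ÷ 16 tbsp/cup × 227 g/cup ≈ 124 g
peanut butter: (2 cup + 12 tbsp = 2.75 cup) × 15/4 × 258 g/cup ≈ 2661 g
powdered sugar: 3 cup × 15/4 × 120 g/cup = 1350 g

rolled oats: 30 oz; cocoa powder: 1488 g; butter: 124 g; peanut butter: 2661 g; powdered sugar: 1350 g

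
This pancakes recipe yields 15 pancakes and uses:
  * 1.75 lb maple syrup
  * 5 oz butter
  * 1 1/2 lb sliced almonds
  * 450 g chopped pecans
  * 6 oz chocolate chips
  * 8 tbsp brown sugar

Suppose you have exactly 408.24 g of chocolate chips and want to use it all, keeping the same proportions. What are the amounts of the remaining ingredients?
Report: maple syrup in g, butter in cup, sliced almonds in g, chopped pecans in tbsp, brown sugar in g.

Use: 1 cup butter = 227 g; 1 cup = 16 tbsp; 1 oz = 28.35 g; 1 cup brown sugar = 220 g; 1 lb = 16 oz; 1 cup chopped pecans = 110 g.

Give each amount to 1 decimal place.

The original recipe has 170.1 g of chocolate chips, so the scaling factor is 408.24 ÷ 170.1 = 12/5 = 2.4.
maple syrup: 1.75 lb × 12/5 × 16 oz/lb × 28.35 g/oz ≈ 1905.1 g
butter: 5 oz × 12/5 × 28.35 g/oz ÷ 227 g/cup ≈ 1.5 cup
sliced almonds: 1.5 lb × 12/5 × 16 oz/lb × 28.35 g/oz ≈ 1633.0 g
chopped pecans: 450 g × 12/5 ÷ 110 g/cup × 16 tbsp/cup ≈ 157.1 tbsp
brown sugar: 8 tbsp × 12/5 ÷ 16 tbsp/cup × 220 g/cup = 264.0 g

maple syrup: 1905.1 g; butter: 1.5 cup; sliced almonds: 1633.0 g; chopped pecans: 157.1 tbsp; brown sugar: 264.0 g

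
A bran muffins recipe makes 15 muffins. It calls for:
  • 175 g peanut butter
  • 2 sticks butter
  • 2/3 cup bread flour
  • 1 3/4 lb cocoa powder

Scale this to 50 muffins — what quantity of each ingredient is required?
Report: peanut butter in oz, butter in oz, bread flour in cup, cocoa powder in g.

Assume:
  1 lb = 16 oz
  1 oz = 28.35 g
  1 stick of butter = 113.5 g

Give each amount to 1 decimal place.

peanut butter: 20.6 oz; butter: 26.7 oz; bread flour: 2.2 cup; cocoa powder: 2646.0 g

Scaling factor: 50/15 = 10/3.
peanut butter: 175 g × 10/3 ÷ 28.35 g/oz ≈ 20.6 oz
butter: 2 stick × 10/3 × 113.5 g/stick ÷ 28.35 g/oz ≈ 26.7 oz
bread flour: 2/3 cup × 10/3 ≈ 2.2 cup
cocoa powder: 1.75 lb × 10/3 × 16 oz/lb × 28.35 g/oz = 2646.0 g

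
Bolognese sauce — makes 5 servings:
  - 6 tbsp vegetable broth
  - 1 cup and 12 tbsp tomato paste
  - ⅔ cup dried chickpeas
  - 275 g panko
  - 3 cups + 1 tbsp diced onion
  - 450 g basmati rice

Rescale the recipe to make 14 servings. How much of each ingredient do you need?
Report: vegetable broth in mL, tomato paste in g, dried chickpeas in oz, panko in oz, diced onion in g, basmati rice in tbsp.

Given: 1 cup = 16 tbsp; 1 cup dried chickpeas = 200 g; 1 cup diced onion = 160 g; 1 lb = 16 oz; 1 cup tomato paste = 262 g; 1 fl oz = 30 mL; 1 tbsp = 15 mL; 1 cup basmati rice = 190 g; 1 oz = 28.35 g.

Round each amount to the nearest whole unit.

Scaling factor: 14/5 = 2.8.
vegetable broth: 6 tbsp × 14/5 × 15 mL/tbsp = 252 mL
tomato paste: (1 cup + 12 tbsp = 1.75 cup) × 14/5 × 262 g/cup ≈ 1284 g
dried chickpeas: 2/3 cup × 14/5 × 200 g/cup ÷ 28.35 g/oz ≈ 13 oz
panko: 275 g × 14/5 ÷ 28.35 g/oz ≈ 27 oz
diced onion: (3 cup + 1 tbsp = 3.0625 cup) × 14/5 × 160 g/cup = 1372 g
basmati rice: 450 g × 14/5 ÷ 190 g/cup × 16 tbsp/cup ≈ 106 tbsp

vegetable broth: 252 mL; tomato paste: 1284 g; dried chickpeas: 13 oz; panko: 27 oz; diced onion: 1372 g; basmati rice: 106 tbsp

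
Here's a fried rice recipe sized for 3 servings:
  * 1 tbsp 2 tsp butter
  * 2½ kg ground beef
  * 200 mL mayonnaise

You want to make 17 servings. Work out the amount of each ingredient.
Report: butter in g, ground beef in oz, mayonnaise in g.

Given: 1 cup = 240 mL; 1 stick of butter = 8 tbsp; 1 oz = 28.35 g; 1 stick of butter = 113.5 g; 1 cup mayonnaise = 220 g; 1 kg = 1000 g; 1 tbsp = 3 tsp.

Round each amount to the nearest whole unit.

Scaling factor: 17/3.
butter: (1 tbsp + 2 tsp = 5/3 tbsp) × 17/3 ÷ 8 tbsp/stick × 113.5 g/stick ≈ 134 g
ground beef: 2.5 kg × 17/3 × 1000 g/kg ÷ 28.35 g/oz ≈ 500 oz
mayonnaise: 200 mL × 17/3 ÷ 240 mL/cup × 220 g/cup ≈ 1039 g

butter: 134 g; ground beef: 500 oz; mayonnaise: 1039 g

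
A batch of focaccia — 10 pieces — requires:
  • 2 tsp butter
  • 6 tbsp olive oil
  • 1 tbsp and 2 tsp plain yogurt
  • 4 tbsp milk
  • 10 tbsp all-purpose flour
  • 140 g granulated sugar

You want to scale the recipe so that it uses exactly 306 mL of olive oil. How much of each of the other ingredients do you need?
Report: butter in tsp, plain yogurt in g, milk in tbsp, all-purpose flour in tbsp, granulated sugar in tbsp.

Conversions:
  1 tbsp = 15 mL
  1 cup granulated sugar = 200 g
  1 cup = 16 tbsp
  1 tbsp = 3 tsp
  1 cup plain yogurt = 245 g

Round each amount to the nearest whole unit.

The original recipe has 90 mL of olive oil, so the scaling factor is 306 ÷ 90 = 17/5 = 3.4.
butter: 2 tsp × 17/5 ≈ 7 tsp
plain yogurt: (1 tbsp + 2 tsp = 5/3 tbsp) × 17/5 ÷ 16 tbsp/cup × 245 g/cup ≈ 87 g
milk: 4 tbsp × 17/5 ≈ 14 tbsp
all-purpose flour: 10 tbsp × 17/5 = 34 tbsp
granulated sugar: 140 g × 17/5 ÷ 200 g/cup × 16 tbsp/cup ≈ 38 tbsp

butter: 7 tsp; plain yogurt: 87 g; milk: 14 tbsp; all-purpose flour: 34 tbsp; granulated sugar: 38 tbsp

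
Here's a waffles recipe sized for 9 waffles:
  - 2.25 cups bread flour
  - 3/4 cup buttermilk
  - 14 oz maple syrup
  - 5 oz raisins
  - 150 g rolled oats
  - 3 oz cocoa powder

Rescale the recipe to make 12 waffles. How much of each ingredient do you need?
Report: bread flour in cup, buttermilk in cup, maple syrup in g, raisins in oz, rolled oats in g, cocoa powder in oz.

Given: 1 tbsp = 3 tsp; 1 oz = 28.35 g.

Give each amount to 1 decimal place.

bread flour: 3.0 cup; buttermilk: 1.0 cup; maple syrup: 529.2 g; raisins: 6.7 oz; rolled oats: 200.0 g; cocoa powder: 4.0 oz

Scaling factor: 12/9 = 4/3.
bread flour: 2.25 cup × 4/3 = 3.0 cup
buttermilk: 0.75 cup × 4/3 = 1.0 cup
maple syrup: 14 oz × 4/3 × 28.35 g/oz = 529.2 g
raisins: 5 oz × 4/3 ≈ 6.7 oz
rolled oats: 150 g × 4/3 = 200.0 g
cocoa powder: 3 oz × 4/3 = 4.0 oz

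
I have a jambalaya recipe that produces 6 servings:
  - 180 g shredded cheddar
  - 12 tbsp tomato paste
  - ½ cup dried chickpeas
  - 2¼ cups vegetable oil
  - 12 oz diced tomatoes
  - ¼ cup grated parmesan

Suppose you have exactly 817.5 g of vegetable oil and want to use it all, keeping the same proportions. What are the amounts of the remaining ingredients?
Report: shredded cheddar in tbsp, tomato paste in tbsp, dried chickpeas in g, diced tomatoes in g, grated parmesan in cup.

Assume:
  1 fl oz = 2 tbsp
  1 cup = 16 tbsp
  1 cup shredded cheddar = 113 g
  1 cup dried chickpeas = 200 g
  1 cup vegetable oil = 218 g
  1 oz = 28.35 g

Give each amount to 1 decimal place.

shredded cheddar: 42.5 tbsp; tomato paste: 20.0 tbsp; dried chickpeas: 166.7 g; diced tomatoes: 567.0 g; grated parmesan: 0.4 cup

The original recipe has 490.5 g of vegetable oil, so the scaling factor is 817.5 ÷ 490.5 = 5/3.
shredded cheddar: 180 g × 5/3 ÷ 113 g/cup × 16 tbsp/cup ≈ 42.5 tbsp
tomato paste: 12 tbsp × 5/3 = 20.0 tbsp
dried chickpeas: 0.5 cup × 5/3 × 200 g/cup ≈ 166.7 g
diced tomatoes: 12 oz × 5/3 × 28.35 g/oz = 567.0 g
grated parmesan: 0.25 cup × 5/3 ≈ 0.4 cup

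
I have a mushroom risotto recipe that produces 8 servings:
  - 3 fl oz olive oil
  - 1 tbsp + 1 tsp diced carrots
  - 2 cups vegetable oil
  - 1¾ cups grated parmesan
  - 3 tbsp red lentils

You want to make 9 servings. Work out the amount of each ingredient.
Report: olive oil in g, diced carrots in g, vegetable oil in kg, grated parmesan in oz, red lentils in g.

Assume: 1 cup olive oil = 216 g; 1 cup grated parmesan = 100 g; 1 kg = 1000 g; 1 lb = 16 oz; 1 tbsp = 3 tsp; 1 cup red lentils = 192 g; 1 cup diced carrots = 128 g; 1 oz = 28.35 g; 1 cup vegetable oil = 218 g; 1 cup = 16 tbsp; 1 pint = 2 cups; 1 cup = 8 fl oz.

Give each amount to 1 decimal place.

olive oil: 91.1 g; diced carrots: 12.0 g; vegetable oil: 0.5 kg; grated parmesan: 6.9 oz; red lentils: 40.5 g

Scaling factor: 9/8 = 1.125.
olive oil: 3 fl oz × 9/8 ÷ 8 fl oz/cup × 216 g/cup ≈ 91.1 g
diced carrots: (1 tbsp + 1 tsp = 4/3 tbsp) × 9/8 ÷ 16 tbsp/cup × 128 g/cup = 12.0 g
vegetable oil: 2 cup × 9/8 × 218 g/cup ÷ 1000 g/kg ≈ 0.5 kg
grated parmesan: 1.75 cup × 9/8 × 100 g/cup ÷ 28.35 g/oz ≈ 6.9 oz
red lentils: 3 tbsp × 9/8 ÷ 16 tbsp/cup × 192 g/cup = 40.5 g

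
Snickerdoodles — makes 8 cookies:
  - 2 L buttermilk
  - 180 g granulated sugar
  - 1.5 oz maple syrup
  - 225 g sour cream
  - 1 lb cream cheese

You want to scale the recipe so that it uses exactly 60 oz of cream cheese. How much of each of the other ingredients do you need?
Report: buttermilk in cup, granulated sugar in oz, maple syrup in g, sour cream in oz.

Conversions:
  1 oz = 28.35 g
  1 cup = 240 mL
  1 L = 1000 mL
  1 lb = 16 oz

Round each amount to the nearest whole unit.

The original recipe has 16 oz of cream cheese, so the scaling factor is 60 ÷ 16 = 15/4 = 3.75.
buttermilk: 2 L × 15/4 × 1000 mL/L ÷ 240 mL/cup ≈ 31 cup
granulated sugar: 180 g × 15/4 ÷ 28.35 g/oz ≈ 24 oz
maple syrup: 1.5 oz × 15/4 × 28.35 g/oz ≈ 159 g
sour cream: 225 g × 15/4 ÷ 28.35 g/oz ≈ 30 oz

buttermilk: 31 cup; granulated sugar: 24 oz; maple syrup: 159 g; sour cream: 30 oz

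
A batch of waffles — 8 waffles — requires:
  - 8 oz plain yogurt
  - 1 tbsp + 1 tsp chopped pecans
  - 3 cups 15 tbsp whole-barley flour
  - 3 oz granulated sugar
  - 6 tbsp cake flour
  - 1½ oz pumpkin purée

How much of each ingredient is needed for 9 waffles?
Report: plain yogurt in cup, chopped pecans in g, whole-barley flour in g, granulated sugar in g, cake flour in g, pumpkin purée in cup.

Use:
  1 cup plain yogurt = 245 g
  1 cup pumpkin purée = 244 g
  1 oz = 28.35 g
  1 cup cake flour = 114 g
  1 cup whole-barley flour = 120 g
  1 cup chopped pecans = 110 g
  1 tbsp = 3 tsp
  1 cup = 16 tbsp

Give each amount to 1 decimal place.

Scaling factor: 9/8 = 1.125.
plain yogurt: 8 oz × 9/8 × 28.35 g/oz ÷ 245 g/cup ≈ 1.0 cup
chopped pecans: (1 tbsp + 1 tsp = 4/3 tbsp) × 9/8 ÷ 16 tbsp/cup × 110 g/cup ≈ 10.3 g
whole-barley flour: (3 cup + 15 tbsp = 3.9375 cup) × 9/8 × 120 g/cup ≈ 531.6 g
granulated sugar: 3 oz × 9/8 × 28.35 g/oz ≈ 95.7 g
cake flour: 6 tbsp × 9/8 ÷ 16 tbsp/cup × 114 g/cup ≈ 48.1 g
pumpkin purée: 1.5 oz × 9/8 × 28.35 g/oz ÷ 244 g/cup ≈ 0.2 cup

plain yogurt: 1.0 cup; chopped pecans: 10.3 g; whole-barley flour: 531.6 g; granulated sugar: 95.7 g; cake flour: 48.1 g; pumpkin purée: 0.2 cup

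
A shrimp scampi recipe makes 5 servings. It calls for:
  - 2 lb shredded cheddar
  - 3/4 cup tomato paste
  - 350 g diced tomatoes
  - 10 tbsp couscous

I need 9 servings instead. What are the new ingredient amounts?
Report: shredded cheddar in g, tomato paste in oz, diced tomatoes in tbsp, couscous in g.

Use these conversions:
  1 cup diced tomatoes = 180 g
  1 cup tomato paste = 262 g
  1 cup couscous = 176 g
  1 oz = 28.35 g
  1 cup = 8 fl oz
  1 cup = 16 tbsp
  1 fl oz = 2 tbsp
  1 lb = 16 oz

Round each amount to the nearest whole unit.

Scaling factor: 9/5 = 1.8.
shredded cheddar: 2 lb × 9/5 × 16 oz/lb × 28.35 g/oz ≈ 1633 g
tomato paste: 0.75 cup × 9/5 × 262 g/cup ÷ 28.35 g/oz ≈ 12 oz
diced tomatoes: 350 g × 9/5 ÷ 180 g/cup × 16 tbsp/cup = 56 tbsp
couscous: 10 tbsp × 9/5 ÷ 16 tbsp/cup × 176 g/cup = 198 g

shredded cheddar: 1633 g; tomato paste: 12 oz; diced tomatoes: 56 tbsp; couscous: 198 g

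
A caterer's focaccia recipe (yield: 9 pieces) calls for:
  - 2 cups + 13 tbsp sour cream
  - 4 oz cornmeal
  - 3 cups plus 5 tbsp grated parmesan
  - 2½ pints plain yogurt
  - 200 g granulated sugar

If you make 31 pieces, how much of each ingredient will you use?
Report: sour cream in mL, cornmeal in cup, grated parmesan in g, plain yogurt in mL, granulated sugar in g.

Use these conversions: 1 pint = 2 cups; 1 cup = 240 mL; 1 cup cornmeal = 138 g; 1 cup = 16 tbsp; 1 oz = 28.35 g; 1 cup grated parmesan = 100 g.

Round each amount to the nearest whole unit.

Scaling factor: 31/9.
sour cream: (2 cup + 13 tbsp = 2.8125 cup) × 31/9 × 240 mL/cup = 2325 mL
cornmeal: 4 oz × 31/9 × 28.35 g/oz ÷ 138 g/cup ≈ 3 cup
grated parmesan: (3 cup + 5 tbsp = 3.3125 cup) × 31/9 × 100 g/cup ≈ 1141 g
plain yogurt: 2.5 pint × 31/9 × 2 cup/pint × 240 mL/cup ≈ 4133 mL
granulated sugar: 200 g × 31/9 ≈ 689 g

sour cream: 2325 mL; cornmeal: 3 cup; grated parmesan: 1141 g; plain yogurt: 4133 mL; granulated sugar: 689 g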